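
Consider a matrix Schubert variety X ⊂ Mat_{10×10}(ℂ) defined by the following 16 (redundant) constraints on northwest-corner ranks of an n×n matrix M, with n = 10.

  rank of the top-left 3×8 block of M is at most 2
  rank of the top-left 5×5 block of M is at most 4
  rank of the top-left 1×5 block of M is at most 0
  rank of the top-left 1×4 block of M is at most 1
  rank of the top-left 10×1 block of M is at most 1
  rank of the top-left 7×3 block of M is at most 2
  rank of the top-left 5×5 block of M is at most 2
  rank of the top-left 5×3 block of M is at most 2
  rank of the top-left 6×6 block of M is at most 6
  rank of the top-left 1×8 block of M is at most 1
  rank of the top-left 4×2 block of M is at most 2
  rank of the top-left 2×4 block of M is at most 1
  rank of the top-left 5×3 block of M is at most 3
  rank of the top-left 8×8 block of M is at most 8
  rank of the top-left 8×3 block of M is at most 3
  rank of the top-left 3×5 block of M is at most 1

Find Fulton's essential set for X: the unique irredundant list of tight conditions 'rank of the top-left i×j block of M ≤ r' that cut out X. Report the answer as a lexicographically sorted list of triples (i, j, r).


Computing R[i][j] = min implied NW-rank bound (n=10, 16 conditions):

  R[1]: 0 0 0 0 0 1 1 1 1 1
  R[2]: 1 1 1 1 1 2 2 2 2 2
  R[3]: 1 1 1 1 1 2 2 2 3 3
  R[4]: 1 2 2 2 2 3 3 3 4 4
  R[5]: 1 2 2 2 2 3 4 4 5 5
  R[6]: 1 2 2 3 3 4 5 5 6 6
  R[7]: 1 2 2 3 4 5 6 6 7 7
  R[8]: 1 2 3 4 5 6 7 7 8 8
  R[9]: 1 2 3 4 5 6 7 8 9 9
  R[10]: 1 2 3 4 5 6 7 8 9 10

the unique w with this rank table is (6, 1, 9, 2, 7, 4, 5, 3, 8, 10).

|D(w)|=16, |Ess(w)|=5:

[(1, 5, 0), (3, 5, 1), (3, 8, 2), (5, 5, 2), (7, 3, 2)]


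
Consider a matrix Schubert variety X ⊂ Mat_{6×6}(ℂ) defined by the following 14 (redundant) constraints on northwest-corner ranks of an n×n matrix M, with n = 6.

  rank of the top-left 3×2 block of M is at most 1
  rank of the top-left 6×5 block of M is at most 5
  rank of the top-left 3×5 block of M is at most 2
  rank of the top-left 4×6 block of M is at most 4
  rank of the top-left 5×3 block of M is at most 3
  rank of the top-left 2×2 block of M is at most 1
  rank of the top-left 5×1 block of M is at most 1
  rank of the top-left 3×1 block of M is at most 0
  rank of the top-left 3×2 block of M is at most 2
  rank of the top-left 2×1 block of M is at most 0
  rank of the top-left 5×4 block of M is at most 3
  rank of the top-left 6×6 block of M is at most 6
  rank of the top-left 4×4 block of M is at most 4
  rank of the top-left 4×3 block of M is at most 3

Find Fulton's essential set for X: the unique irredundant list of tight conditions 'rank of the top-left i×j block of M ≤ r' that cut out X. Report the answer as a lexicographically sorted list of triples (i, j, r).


Computing R[i][j] = min implied NW-rank bound (n=6, 14 conditions):

  row 1: 0 1 1 1 1 1
  row 2: 0 1 2 2 2 2
  row 3: 0 1 2 2 2 3
  row 4: 1 2 3 3 3 4
  row 5: 1 2 3 3 4 5
  row 6: 1 2 3 4 5 6

second differences of R give the permutation w = (2, 3, 6, 1, 5, 4).

Rothe diagram D(w) (6 cells), 3 SE-corners (essential conditions):

[(3, 1, 0), (3, 5, 2), (5, 4, 3)]


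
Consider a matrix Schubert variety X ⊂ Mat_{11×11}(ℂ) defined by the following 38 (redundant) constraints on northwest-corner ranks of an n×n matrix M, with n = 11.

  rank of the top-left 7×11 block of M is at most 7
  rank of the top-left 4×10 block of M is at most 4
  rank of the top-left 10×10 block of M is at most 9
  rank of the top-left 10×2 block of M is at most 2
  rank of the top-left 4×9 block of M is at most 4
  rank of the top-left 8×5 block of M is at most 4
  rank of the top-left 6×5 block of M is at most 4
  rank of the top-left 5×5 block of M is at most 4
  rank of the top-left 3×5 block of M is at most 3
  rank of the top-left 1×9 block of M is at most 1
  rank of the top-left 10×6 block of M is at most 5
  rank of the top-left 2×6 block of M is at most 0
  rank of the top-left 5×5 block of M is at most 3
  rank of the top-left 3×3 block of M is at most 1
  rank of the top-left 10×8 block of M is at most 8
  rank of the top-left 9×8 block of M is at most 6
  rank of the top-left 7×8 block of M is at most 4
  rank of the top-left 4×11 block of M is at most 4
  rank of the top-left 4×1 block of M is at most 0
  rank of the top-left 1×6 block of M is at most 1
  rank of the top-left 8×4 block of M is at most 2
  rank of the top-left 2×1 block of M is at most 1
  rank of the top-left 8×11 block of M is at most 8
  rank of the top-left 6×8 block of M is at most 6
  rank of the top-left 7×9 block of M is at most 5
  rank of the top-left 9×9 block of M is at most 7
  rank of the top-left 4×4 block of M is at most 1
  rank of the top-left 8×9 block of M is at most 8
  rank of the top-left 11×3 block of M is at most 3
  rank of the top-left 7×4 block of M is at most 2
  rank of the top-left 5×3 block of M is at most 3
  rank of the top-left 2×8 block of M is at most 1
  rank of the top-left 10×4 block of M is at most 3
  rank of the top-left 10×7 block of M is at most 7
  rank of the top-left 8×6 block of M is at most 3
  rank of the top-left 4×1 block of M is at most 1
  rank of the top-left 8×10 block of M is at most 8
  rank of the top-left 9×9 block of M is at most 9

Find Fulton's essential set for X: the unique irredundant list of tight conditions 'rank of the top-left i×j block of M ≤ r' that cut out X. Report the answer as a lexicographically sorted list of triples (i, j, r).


Computing R[i][j] = min implied NW-rank bound (n=11, 38 conditions):

  R[1]: 0 | 0 | 0 | 0 | 0 | 0 | 1 | 1 | 1 | 1 | 1
  R[2]: 0 | 0 | 0 | 0 | 0 | 0 | 1 | 1 | 2 | 2 | 2
  R[3]: 0 | 1 | 1 | 1 | 1 | 1 | 2 | 2 | 3 | 3 | 3
  R[4]: 0 | 1 | 1 | 1 | 2 | 2 | 3 | 3 | 4 | 4 | 4
  R[5]: 1 | 2 | 2 | 2 | 3 | 3 | 4 | 4 | 5 | 5 | 5
  R[6]: 1 | 2 | 2 | 2 | 3 | 3 | 4 | 4 | 5 | 6 | 6
  R[7]: 1 | 2 | 2 | 2 | 3 | 3 | 4 | 4 | 5 | 6 | 7
  R[8]: 1 | 2 | 2 | 2 | 3 | 3 | 4 | 5 | 6 | 7 | 8
  R[9]: 1 | 2 | 3 | 3 | 4 | 4 | 5 | 6 | 7 | 8 | 9
  R[10]: 1 | 2 | 3 | 3 | 4 | 5 | 6 | 7 | 8 | 9 | 10
  R[11]: 1 | 2 | 3 | 4 | 5 | 6 | 7 | 8 | 9 | 10 | 11

so w = (7, 9, 2, 5, 1, 10, 11, 8, 3, 6, 4).

Fulton essential set (8 of the 29 Rothe cells):

[(2, 6, 0), (2, 8, 1), (4, 1, 0), (4, 4, 1), (7, 8, 4), (8, 4, 2), (8, 6, 3), (10, 4, 3)]


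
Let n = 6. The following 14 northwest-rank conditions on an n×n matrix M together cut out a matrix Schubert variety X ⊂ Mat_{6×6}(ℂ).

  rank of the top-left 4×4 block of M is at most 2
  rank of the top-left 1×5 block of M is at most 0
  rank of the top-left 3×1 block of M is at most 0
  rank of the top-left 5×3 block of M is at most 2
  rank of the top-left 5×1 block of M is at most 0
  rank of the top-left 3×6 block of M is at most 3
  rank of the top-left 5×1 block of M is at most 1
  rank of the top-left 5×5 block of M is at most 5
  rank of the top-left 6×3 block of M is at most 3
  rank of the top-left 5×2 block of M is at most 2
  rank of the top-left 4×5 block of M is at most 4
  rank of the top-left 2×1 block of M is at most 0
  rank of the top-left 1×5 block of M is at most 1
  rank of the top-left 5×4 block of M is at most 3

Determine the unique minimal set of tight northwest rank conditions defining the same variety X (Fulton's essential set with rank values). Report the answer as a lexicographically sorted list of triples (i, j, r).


Computing R[i][j] = min implied NW-rank bound (n=6, 14 conditions):

  i=1: 0 | 0 | 0 | 0 | 0 | 1
  i=2: 0 | 1 | 1 | 1 | 1 | 2
  i=3: 0 | 1 | 2 | 2 | 2 | 3
  i=4: 0 | 1 | 2 | 2 | 3 | 4
  i=5: 0 | 1 | 2 | 3 | 4 | 5
  i=6: 1 | 2 | 3 | 4 | 5 | 6

reading off 1-entries of Δ²R: w = (6, 2, 3, 5, 4, 1).

|D(w)|=10, |Ess(w)|=3:

[(1, 5, 0), (4, 4, 2), (5, 1, 0)]


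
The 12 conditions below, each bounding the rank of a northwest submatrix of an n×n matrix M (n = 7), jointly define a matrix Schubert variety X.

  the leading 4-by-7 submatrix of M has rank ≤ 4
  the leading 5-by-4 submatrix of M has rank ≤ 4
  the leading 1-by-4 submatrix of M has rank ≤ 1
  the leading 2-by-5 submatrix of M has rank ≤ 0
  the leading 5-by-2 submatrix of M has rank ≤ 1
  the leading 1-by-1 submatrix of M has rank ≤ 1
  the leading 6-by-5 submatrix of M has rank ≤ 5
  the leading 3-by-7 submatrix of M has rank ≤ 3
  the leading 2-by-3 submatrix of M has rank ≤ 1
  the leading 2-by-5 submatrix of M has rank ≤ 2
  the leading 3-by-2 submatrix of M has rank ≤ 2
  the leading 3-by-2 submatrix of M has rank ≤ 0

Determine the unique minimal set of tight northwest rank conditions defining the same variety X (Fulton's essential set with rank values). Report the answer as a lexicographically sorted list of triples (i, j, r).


Propagating the 12 rank bounds to every northwest block:

  row 1: 0, 0, 0, 0, 0, 1, 1
  row 2: 0, 0, 0, 0, 0, 1, 2
  row 3: 0, 0, 1, 1, 1, 2, 3
  row 4: 1, 1, 2, 2, 2, 3, 4
  row 5: 1, 1, 2, 3, 3, 4, 5
  row 6: 1, 2, 3, 4, 4, 5, 6
  row 7: 1, 2, 3, 4, 5, 6, 7

the unique w with this rank table is (6, 7, 3, 1, 4, 2, 5).

Fulton essential set (3 of the 13 Rothe cells):

[(2, 5, 0), (3, 2, 0), (5, 2, 1)]


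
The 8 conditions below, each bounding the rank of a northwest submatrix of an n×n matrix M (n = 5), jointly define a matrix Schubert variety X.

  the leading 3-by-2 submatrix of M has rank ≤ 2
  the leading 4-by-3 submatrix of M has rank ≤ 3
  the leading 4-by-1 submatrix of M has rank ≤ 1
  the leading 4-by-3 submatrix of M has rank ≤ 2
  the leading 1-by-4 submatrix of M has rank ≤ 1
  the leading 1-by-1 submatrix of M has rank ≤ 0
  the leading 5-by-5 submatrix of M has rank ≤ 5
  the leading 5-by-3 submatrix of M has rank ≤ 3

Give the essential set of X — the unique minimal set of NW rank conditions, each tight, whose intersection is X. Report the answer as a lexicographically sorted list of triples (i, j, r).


Recovering R(i,j) via the rank-extension bound from the 8 conditions:

  R[1]: 0  1  1  1  1
  R[2]: 1  2  2  2  2
  R[3]: 1  2  2  3  3
  R[4]: 1  2  2  3  4
  R[5]: 1  2  3  4  5

giving w = (2, 1, 4, 5, 3) via Δ²R.

|D(w)|=3, |Ess(w)|=2:

[(1, 1, 0), (4, 3, 2)]


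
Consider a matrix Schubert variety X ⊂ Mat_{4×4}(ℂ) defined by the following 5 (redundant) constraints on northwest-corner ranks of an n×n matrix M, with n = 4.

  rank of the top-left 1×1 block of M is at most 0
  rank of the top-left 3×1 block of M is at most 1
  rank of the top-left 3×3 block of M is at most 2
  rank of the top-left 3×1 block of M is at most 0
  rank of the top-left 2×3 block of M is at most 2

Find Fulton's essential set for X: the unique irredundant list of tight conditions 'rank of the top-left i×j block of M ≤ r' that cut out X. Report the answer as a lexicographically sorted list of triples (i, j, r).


Propagating the 5 rank bounds to every northwest block:

  i=1: 0  1  1  1
  i=2: 0  1  2  2
  i=3: 0  1  2  3
  i=4: 1  2  3  4

hence w(1..4) = (2, 3, 4, 1).

Rothe diagram D(w) (3 cells), 1 SE-corner (essential condition):

[(3, 1, 0)]


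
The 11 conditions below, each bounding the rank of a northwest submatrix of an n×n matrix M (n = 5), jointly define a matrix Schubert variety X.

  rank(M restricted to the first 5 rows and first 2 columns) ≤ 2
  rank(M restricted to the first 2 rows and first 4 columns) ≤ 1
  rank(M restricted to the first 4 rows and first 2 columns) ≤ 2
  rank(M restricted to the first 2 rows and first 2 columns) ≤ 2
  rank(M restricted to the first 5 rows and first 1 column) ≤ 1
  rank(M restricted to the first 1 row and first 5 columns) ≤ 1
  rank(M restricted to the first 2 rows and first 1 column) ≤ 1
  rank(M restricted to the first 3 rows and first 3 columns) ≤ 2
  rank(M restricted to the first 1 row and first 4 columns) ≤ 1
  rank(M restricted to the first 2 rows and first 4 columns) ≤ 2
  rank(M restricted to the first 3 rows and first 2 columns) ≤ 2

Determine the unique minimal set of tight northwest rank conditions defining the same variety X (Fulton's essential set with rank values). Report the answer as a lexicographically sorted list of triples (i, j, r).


Propagating the 11 rank bounds to every northwest block:

  R[1]: 1 | 1 | 1 | 1 | 1
  R[2]: 1 | 1 | 1 | 1 | 2
  R[3]: 1 | 2 | 2 | 2 | 3
  R[4]: 1 | 2 | 3 | 3 | 4
  R[5]: 1 | 2 | 3 | 4 | 5

the unique w with this rank table is (1, 5, 2, 3, 4).

D(w) has 3 cells with 1 SE-corner; essential set:

[(2, 4, 1)]


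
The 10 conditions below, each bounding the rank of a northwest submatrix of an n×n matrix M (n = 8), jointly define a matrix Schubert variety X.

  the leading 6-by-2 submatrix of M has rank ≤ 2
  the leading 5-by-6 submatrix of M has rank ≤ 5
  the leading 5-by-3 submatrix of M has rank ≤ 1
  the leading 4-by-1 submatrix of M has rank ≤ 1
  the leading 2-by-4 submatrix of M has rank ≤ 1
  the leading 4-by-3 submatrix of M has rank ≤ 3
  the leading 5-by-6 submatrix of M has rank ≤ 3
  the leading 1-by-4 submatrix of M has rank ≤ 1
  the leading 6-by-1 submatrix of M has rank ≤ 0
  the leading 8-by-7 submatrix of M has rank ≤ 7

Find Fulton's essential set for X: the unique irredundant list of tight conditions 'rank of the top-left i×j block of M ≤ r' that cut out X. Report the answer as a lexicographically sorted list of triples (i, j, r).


Recovering R(i,j) via the rank-extension bound from the 10 conditions:

  0 | 1 | 1 | 1 | 1 | 1 | 1 | 1
  0 | 1 | 1 | 1 | 2 | 2 | 2 | 2
  0 | 1 | 1 | 2 | 3 | 3 | 3 | 3
  0 | 1 | 1 | 2 | 3 | 3 | 4 | 4
  0 | 1 | 1 | 2 | 3 | 3 | 4 | 5
  0 | 1 | 2 | 3 | 4 | 4 | 5 | 6
  1 | 2 | 3 | 4 | 5 | 5 | 6 | 7
  1 | 2 | 3 | 4 | 5 | 6 | 7 | 8

so w = (2, 5, 4, 7, 8, 3, 1, 6).

4 SE-corners of the 13-cell Rothe diagram give Ess(w):

[(2, 4, 1), (5, 3, 1), (5, 6, 3), (6, 1, 0)]


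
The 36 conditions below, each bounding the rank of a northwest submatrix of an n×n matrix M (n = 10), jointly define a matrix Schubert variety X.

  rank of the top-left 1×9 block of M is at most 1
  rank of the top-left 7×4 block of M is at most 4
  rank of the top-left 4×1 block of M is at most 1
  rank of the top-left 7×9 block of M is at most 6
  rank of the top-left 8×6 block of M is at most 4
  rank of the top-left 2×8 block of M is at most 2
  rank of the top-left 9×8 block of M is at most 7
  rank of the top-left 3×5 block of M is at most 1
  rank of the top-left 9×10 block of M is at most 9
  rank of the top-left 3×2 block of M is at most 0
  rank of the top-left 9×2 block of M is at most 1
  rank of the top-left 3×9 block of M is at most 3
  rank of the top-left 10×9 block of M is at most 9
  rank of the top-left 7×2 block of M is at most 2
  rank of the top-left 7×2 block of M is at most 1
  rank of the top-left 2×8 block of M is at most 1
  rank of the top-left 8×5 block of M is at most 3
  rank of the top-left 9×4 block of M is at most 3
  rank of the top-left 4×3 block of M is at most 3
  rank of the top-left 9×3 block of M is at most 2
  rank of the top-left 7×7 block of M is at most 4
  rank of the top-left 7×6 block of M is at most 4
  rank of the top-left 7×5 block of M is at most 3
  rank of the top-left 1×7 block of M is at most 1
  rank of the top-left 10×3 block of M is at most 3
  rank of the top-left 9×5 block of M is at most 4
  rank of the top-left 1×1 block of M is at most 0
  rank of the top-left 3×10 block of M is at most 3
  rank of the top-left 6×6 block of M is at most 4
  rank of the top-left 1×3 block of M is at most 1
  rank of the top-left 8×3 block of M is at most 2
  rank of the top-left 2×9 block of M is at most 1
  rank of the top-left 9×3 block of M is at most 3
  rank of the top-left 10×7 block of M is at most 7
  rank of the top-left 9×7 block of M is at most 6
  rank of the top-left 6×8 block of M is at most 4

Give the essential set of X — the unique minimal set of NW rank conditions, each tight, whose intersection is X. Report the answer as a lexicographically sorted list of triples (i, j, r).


Recovering R(i,j) via the rank-extension bound from the 36 conditions:

  row 1: 0, 0, 1, 1, 1, 1, 1, 1, 1, 1
  row 2: 0, 0, 1, 1, 1, 1, 1, 1, 1, 2
  row 3: 0, 0, 1, 1, 1, 2, 2, 2, 2, 3
  row 4: 1, 1, 2, 2, 2, 3, 3, 3, 3, 4
  row 5: 1, 1, 2, 3, 3, 4, 4, 4, 4, 5
  row 6: 1, 1, 2, 3, 3, 4, 4, 4, 5, 6
  row 7: 1, 1, 2, 3, 3, 4, 4, 5, 6, 7
  row 8: 1, 1, 2, 3, 3, 4, 5, 6, 7, 8
  row 9: 1, 1, 2, 3, 4, 5, 6, 7, 8, 9
  row 10: 1, 2, 3, 4, 5, 6, 7, 8, 9, 10

hence w(1..10) = (3, 10, 6, 1, 4, 9, 8, 7, 5, 2).

|D(w)|=25, |Ess(w)|=7:

[(2, 9, 1), (3, 2, 0), (3, 5, 1), (6, 8, 4), (7, 7, 4), (8, 5, 3), (9, 2, 1)]


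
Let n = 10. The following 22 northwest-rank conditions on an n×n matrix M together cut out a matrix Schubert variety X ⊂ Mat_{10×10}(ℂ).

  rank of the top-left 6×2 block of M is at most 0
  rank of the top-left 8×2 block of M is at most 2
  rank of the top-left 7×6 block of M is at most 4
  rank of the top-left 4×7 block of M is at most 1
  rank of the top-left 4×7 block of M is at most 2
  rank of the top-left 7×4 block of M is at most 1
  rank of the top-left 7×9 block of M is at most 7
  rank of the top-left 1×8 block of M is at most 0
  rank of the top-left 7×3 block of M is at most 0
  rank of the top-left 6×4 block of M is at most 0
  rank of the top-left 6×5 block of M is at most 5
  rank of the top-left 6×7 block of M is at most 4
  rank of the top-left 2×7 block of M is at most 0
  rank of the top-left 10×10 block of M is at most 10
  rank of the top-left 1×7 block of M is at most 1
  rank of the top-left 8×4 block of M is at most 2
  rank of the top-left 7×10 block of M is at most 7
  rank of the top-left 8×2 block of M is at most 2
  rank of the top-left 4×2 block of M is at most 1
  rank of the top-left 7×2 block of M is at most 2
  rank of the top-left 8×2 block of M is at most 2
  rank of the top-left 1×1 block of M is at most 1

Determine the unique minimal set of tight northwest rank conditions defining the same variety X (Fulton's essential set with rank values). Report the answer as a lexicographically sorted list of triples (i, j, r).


Reconstructing r_w from the 22 given conditions:

  0 0 0 0 0 0 0 0 1 1
  0 0 0 0 0 0 0 1 2 2
  0 0 0 0 1 1 1 2 3 3
  0 0 0 0 1 1 1 2 3 4
  0 0 0 0 1 2 2 3 4 5
  0 0 0 0 1 2 3 4 5 6
  0 0 0 1 2 3 4 5 6 7
  1 1 1 2 3 4 5 6 7 8
  1 2 2 3 4 5 6 7 8 9
  1 2 3 4 5 6 7 8 9 10

second differences of R give the permutation w = (9, 8, 5, 10, 6, 7, 4, 1, 2, 3).

ℓ(w)=36; the 5 essential cells (i,j,r):

[(1, 8, 0), (2, 7, 0), (4, 7, 1), (6, 4, 0), (7, 3, 0)]


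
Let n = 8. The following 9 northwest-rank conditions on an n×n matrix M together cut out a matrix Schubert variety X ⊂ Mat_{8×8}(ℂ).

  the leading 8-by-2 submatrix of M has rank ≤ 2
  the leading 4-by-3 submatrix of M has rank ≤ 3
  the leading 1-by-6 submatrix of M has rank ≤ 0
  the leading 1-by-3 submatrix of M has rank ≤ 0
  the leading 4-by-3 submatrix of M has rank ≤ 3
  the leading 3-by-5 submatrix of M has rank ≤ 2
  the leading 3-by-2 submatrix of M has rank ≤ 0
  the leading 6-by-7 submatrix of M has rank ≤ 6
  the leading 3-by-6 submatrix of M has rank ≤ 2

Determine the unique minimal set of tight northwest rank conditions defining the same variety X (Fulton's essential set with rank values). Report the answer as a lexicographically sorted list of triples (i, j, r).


The tightest implied rank at each (i,j), from the 9 conditions:

  i=1: 0, 0, 0, 0, 0, 0, 1, 1
  i=2: 0, 0, 1, 1, 1, 1, 2, 2
  i=3: 0, 0, 1, 2, 2, 2, 3, 3
  i=4: 1, 1, 2, 3, 3, 3, 4, 4
  i=5: 1, 2, 3, 4, 4, 4, 5, 5
  i=6: 1, 2, 3, 4, 5, 5, 6, 6
  i=7: 1, 2, 3, 4, 5, 6, 7, 7
  i=8: 1, 2, 3, 4, 5, 6, 7, 8

so w = (7, 3, 4, 1, 2, 5, 6, 8).

ℓ(w)=10; the 2 essential cells (i,j,r):

[(1, 6, 0), (3, 2, 0)]


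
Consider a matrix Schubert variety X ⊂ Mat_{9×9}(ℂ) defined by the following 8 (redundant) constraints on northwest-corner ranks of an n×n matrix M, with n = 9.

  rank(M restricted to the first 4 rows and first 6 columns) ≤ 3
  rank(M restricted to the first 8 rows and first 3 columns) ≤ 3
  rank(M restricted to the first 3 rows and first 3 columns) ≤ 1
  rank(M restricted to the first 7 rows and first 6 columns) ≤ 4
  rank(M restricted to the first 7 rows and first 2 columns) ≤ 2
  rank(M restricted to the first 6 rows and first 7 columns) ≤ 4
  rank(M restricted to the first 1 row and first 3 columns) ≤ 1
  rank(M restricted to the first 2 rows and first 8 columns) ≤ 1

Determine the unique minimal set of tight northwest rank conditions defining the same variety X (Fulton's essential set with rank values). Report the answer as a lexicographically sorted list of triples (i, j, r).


The tightest implied rank at each (i,j), from the 8 conditions:

  i=1: 1 | 1 | 1 | 1 | 1 | 1 | 1 | 1 | 1
  i=2: 1 | 1 | 1 | 1 | 1 | 1 | 1 | 1 | 2
  i=3: 1 | 1 | 1 | 2 | 2 | 2 | 2 | 2 | 3
  i=4: 1 | 2 | 2 | 3 | 3 | 3 | 3 | 3 | 4
  i=5: 1 | 2 | 3 | 4 | 4 | 4 | 4 | 4 | 5
  i=6: 1 | 2 | 3 | 4 | 4 | 4 | 4 | 5 | 6
  i=7: 1 | 2 | 3 | 4 | 4 | 4 | 5 | 6 | 7
  i=8: 1 | 2 | 3 | 4 | 5 | 5 | 6 | 7 | 8
  i=9: 1 | 2 | 3 | 4 | 5 | 6 | 7 | 8 | 9

second differences of R give the permutation w = (1, 9, 4, 2, 3, 8, 7, 5, 6).

ℓ(w)=14; the 4 essential cells (i,j,r):

[(2, 8, 1), (3, 3, 1), (6, 7, 4), (7, 6, 4)]


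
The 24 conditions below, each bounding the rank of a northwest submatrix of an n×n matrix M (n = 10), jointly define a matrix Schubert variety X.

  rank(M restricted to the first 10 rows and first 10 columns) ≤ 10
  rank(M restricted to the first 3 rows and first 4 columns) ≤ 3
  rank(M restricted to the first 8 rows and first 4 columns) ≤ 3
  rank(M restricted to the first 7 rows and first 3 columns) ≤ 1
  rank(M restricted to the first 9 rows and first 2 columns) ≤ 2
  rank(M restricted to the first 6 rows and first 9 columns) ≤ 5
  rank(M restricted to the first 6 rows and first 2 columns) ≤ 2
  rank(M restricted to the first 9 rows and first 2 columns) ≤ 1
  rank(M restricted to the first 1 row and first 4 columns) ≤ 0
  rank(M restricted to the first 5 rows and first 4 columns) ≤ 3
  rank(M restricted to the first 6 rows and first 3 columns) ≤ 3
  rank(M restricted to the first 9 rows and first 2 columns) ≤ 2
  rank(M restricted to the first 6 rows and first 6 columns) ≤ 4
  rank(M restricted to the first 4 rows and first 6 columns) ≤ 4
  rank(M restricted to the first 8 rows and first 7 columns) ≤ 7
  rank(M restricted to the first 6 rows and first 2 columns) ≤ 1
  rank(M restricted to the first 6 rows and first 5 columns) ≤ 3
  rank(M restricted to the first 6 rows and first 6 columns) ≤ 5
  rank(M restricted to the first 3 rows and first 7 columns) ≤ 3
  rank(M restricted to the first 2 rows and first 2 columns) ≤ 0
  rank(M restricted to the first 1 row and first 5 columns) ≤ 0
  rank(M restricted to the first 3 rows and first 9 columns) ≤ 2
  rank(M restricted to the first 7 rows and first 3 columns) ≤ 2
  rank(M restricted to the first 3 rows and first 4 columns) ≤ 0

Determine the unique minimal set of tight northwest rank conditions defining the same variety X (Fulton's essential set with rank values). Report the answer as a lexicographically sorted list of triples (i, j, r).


Reconstructing r_w from the 24 given conditions:

  row 1: 0  0  0  0  0  1  1  1  1  1
  row 2: 0  0  0  0  1  2  2  2  2  2
  row 3: 0  0  0  0  1  2  2  2  2  3
  row 4: 1  1  1  1  2  3  3  3  3  4
  row 5: 1  1  1  2  3  4  4  4  4  5
  row 6: 1  1  1  2  3  4  5  5  5  6
  row 7: 1  1  1  2  3  4  5  6  6  7
  row 8: 1  1  2  3  4  5  6  7  7  8
  row 9: 1  1  2  3  4  5  6  7  8  9
  row 10: 1  2  3  4  5  6  7  8  9  10

hence w(1..10) = (6, 5, 10, 1, 4, 7, 8, 3, 9, 2).

D(w) has 24 cells with 5 SE-corners; essential set:

[(1, 5, 0), (3, 4, 0), (3, 9, 2), (7, 3, 1), (9, 2, 1)]


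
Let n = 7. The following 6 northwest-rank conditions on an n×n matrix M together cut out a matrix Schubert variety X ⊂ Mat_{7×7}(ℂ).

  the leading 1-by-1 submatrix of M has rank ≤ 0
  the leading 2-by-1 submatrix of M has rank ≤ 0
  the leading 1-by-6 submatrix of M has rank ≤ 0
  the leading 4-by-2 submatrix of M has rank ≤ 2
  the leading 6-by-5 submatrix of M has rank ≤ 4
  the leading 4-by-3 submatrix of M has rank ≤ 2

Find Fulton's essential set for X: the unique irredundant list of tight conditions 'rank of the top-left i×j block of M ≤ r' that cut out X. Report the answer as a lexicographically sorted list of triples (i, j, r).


Rank table r_w(7×7) implied by the 6 constraints:

  i=1: 0 0 0 0 0 0 1
  i=2: 0 1 1 1 1 1 2
  i=3: 1 2 2 2 2 2 3
  i=4: 1 2 2 3 3 3 4
  i=5: 1 2 3 4 4 4 5
  i=6: 1 2 3 4 4 5 6
  i=7: 1 2 3 4 5 6 7

giving w = (7, 2, 1, 4, 3, 6, 5) via Δ²R.

|D(w)|=9, |Ess(w)|=4:

[(1, 6, 0), (2, 1, 0), (4, 3, 2), (6, 5, 4)]


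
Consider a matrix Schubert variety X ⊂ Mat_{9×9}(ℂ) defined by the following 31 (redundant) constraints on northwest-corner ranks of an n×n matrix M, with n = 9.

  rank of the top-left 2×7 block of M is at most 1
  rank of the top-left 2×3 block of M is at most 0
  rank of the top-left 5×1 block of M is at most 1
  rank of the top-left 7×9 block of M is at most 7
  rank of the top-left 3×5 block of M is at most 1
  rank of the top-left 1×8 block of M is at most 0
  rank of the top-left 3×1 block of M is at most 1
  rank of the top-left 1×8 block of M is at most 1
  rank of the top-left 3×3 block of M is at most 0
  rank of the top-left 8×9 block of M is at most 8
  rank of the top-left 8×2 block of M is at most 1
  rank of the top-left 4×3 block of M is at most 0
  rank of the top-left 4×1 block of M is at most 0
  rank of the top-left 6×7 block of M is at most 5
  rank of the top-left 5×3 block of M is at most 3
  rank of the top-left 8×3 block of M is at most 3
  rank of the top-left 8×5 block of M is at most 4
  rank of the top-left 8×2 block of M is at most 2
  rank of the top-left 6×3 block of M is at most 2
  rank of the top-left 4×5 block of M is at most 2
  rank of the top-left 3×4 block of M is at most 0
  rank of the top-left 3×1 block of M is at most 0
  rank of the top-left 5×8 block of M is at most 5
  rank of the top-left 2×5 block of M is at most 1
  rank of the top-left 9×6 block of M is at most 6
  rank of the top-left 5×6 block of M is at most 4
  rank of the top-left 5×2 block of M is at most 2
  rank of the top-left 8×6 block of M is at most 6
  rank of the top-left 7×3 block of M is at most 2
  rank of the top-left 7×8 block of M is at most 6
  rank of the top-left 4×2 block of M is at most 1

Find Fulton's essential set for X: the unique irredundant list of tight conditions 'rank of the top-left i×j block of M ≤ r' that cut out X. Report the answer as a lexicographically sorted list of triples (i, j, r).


Rank table r_w(9×9) implied by the 31 constraints:

  row 1: 0 0 0 0 0 0 0 0 1
  row 2: 0 0 0 0 1 1 1 1 2
  row 3: 0 0 0 0 1 2 2 2 3
  row 4: 0 0 0 1 2 3 3 3 4
  row 5: 1 1 1 2 3 4 4 4 5
  row 6: 1 1 2 3 4 5 5 5 6
  row 7: 1 1 2 3 4 5 6 6 7
  row 8: 1 1 2 3 4 5 6 7 8
  row 9: 1 2 3 4 5 6 7 8 9

hence w(1..9) = (9, 5, 6, 4, 1, 3, 7, 8, 2).

Fulton essential set (4 of the 22 Rothe cells):

[(1, 8, 0), (3, 4, 0), (4, 3, 0), (8, 2, 1)]


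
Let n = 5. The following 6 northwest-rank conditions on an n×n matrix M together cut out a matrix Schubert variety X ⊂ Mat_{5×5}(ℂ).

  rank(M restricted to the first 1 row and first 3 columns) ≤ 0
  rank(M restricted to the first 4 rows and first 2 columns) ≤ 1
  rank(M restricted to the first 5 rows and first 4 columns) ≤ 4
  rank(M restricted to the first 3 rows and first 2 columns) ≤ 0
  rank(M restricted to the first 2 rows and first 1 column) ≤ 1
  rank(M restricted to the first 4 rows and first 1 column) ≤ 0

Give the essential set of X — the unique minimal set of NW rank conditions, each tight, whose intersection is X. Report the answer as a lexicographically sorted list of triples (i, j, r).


Recovering R(i,j) via the rank-extension bound from the 6 conditions:

  0  0  0  1  1
  0  0  1  2  2
  0  0  1  2  3
  0  1  2  3  4
  1  2  3  4  5

so w = (4, 3, 5, 2, 1).

ℓ(w)=8; the 3 essential cells (i,j,r):

[(1, 3, 0), (3, 2, 0), (4, 1, 0)]


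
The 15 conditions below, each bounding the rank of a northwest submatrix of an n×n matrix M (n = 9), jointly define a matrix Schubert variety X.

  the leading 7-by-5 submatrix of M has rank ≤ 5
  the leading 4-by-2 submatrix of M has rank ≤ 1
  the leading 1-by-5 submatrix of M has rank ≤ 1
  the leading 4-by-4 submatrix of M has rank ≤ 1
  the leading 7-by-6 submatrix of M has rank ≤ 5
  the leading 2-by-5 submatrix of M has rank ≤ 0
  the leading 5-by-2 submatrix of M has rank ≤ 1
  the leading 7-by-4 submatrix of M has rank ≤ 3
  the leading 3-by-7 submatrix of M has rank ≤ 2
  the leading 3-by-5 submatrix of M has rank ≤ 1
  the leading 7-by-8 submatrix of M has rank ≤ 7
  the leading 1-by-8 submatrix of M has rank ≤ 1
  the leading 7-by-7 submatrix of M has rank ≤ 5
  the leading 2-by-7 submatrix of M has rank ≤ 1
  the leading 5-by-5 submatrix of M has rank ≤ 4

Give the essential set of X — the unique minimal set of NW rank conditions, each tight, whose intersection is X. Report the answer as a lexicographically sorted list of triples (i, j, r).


Reconstructing r_w from the 15 given conditions:

  R[1]: 0 | 0 | 0 | 0 | 0 | 1 | 1 | 1 | 1
  R[2]: 0 | 0 | 0 | 0 | 0 | 1 | 1 | 2 | 2
  R[3]: 1 | 1 | 1 | 1 | 1 | 2 | 2 | 3 | 3
  R[4]: 1 | 1 | 1 | 1 | 2 | 3 | 3 | 4 | 4
  R[5]: 1 | 1 | 2 | 2 | 3 | 4 | 4 | 5 | 5
  R[6]: 1 | 2 | 3 | 3 | 4 | 5 | 5 | 6 | 6
  R[7]: 1 | 2 | 3 | 3 | 4 | 5 | 5 | 6 | 7
  R[8]: 1 | 2 | 3 | 4 | 5 | 6 | 6 | 7 | 8
  R[9]: 1 | 2 | 3 | 4 | 5 | 6 | 7 | 8 | 9

giving w = (6, 8, 1, 5, 3, 2, 9, 4, 7) via Δ²R.

D(w) has 17 cells with 6 SE-corners; essential set:

[(2, 5, 0), (2, 7, 1), (4, 4, 1), (5, 2, 1), (7, 4, 3), (7, 7, 5)]


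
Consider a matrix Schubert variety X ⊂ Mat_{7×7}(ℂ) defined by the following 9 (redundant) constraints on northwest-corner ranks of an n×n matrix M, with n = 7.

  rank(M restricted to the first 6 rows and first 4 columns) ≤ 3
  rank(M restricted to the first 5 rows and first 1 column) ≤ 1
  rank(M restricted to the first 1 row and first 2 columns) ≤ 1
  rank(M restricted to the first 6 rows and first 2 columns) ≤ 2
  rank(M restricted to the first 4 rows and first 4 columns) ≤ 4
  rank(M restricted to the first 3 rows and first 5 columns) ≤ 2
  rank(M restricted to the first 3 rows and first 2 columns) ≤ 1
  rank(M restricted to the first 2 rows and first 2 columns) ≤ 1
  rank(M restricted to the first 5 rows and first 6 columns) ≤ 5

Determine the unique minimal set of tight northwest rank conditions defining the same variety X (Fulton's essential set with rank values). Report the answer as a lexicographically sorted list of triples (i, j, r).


Computing R[i][j] = min implied NW-rank bound (n=7, 9 conditions):

  i=1: 1 | 1 | 1 | 1 | 1 | 1 | 1
  i=2: 1 | 1 | 2 | 2 | 2 | 2 | 2
  i=3: 1 | 1 | 2 | 2 | 2 | 3 | 3
  i=4: 1 | 2 | 3 | 3 | 3 | 4 | 4
  i=5: 1 | 2 | 3 | 3 | 4 | 5 | 5
  i=6: 1 | 2 | 3 | 3 | 4 | 5 | 6
  i=7: 1 | 2 | 3 | 4 | 5 | 6 | 7

giving w = (1, 3, 6, 2, 5, 7, 4) via Δ²R.

ℓ(w)=6; the 3 essential cells (i,j,r):

[(3, 2, 1), (3, 5, 2), (6, 4, 3)]


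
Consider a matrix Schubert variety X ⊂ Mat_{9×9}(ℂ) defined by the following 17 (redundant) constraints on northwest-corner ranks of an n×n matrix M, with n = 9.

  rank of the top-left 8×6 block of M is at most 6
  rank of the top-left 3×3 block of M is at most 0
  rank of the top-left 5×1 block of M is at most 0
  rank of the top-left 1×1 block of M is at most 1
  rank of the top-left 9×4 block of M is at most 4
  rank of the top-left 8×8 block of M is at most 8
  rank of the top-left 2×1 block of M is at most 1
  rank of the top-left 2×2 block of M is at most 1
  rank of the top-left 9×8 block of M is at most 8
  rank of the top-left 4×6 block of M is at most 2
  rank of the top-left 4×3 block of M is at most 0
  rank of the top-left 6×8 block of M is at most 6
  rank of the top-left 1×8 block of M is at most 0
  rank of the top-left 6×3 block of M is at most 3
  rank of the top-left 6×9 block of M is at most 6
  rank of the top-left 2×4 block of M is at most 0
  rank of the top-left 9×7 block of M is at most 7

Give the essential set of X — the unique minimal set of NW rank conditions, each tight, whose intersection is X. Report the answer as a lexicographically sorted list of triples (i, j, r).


Computing R[i][j] = min implied NW-rank bound (n=9, 17 conditions):

  row 1: 0  0  0  0  0  0  0  0  1
  row 2: 0  0  0  0  1  1  1  1  2
  row 3: 0  0  0  1  2  2  2  2  3
  row 4: 0  0  0  1  2  2  3  3  4
  row 5: 0  1  1  2  3  3  4  4  5
  row 6: 1  2  2  3  4  4  5  5  6
  row 7: 1  2  3  4  5  5  6  6  7
  row 8: 1  2  3  4  5  6  7  7  8
  row 9: 1  2  3  4  5  6  7  8  9

the unique w with this rank table is (9, 5, 4, 7, 2, 1, 3, 6, 8).

Fulton essential set (5 of the 20 Rothe cells):

[(1, 8, 0), (2, 4, 0), (4, 3, 0), (4, 6, 2), (5, 1, 0)]


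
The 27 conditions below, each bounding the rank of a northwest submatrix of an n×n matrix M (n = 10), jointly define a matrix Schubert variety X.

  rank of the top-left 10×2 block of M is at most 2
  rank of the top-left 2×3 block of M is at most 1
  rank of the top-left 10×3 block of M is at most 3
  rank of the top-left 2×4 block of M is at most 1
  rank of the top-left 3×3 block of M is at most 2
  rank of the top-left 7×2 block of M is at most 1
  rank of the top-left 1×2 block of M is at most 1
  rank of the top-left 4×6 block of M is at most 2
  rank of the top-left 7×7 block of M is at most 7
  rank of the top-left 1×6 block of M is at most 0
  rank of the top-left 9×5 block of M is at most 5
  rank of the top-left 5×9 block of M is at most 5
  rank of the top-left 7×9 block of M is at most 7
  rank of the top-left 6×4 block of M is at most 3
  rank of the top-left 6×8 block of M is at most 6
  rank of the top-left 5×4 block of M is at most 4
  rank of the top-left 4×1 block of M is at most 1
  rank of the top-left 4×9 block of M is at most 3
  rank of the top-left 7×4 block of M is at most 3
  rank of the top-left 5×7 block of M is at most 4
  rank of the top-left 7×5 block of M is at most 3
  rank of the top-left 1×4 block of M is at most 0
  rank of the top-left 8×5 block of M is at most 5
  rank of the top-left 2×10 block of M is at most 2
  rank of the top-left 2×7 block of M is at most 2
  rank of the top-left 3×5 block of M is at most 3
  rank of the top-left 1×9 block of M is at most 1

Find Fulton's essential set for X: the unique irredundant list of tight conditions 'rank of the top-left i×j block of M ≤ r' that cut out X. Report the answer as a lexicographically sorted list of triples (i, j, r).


Reconstructing r_w from the 27 given conditions:

  row 1: 0 | 0 | 0 | 0 | 0 | 0 | 1 | 1 | 1 | 1
  row 2: 1 | 1 | 1 | 1 | 1 | 1 | 2 | 2 | 2 | 2
  row 3: 1 | 1 | 2 | 2 | 2 | 2 | 3 | 3 | 3 | 3
  row 4: 1 | 1 | 2 | 2 | 2 | 2 | 3 | 3 | 3 | 4
  row 5: 1 | 1 | 2 | 3 | 3 | 3 | 4 | 4 | 4 | 5
  row 6: 1 | 1 | 2 | 3 | 3 | 4 | 5 | 5 | 5 | 6
  row 7: 1 | 1 | 2 | 3 | 3 | 4 | 5 | 6 | 6 | 7
  row 8: 1 | 2 | 3 | 4 | 4 | 5 | 6 | 7 | 7 | 8
  row 9: 1 | 2 | 3 | 4 | 5 | 6 | 7 | 8 | 8 | 9
  row 10: 1 | 2 | 3 | 4 | 5 | 6 | 7 | 8 | 9 | 10

second differences of R give the permutation w = (7, 1, 3, 10, 4, 6, 8, 2, 5, 9).

Fulton essential set (5 of the 18 Rothe cells):

[(1, 6, 0), (4, 6, 2), (4, 9, 3), (7, 2, 1), (7, 5, 3)]


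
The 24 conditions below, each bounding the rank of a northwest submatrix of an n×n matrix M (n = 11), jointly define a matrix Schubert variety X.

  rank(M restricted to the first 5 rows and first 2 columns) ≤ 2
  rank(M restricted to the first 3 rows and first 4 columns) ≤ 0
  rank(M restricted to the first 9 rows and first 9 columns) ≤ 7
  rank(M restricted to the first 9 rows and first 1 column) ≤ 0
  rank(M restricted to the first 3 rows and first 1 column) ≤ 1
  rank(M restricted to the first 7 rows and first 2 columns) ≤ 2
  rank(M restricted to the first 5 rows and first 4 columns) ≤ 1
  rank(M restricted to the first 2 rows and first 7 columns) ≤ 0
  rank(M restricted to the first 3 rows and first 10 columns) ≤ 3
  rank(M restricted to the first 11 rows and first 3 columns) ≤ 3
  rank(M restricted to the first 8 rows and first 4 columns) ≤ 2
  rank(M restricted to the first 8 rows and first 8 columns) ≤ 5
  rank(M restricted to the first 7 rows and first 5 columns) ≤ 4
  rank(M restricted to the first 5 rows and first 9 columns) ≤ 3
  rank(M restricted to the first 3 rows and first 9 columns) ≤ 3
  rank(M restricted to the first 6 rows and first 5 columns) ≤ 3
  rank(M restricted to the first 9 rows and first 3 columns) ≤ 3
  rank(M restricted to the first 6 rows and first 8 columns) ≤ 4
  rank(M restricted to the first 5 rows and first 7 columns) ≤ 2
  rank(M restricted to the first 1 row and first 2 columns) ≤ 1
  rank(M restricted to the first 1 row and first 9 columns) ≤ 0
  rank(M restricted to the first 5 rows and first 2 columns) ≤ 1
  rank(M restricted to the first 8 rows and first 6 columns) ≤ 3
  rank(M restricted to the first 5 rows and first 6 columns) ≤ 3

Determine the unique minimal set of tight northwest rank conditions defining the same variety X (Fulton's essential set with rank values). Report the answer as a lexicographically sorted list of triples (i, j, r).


Propagating the 24 rank bounds to every northwest block:

  0, 0, 0, 0, 0, 0, 0, 0, 0, 1, 1
  0, 0, 0, 0, 0, 0, 0, 1, 1, 2, 2
  0, 0, 0, 0, 1, 1, 1, 2, 2, 3, 3
  0, 1, 1, 1, 2, 2, 2, 3, 3, 4, 4
  0, 1, 1, 1, 2, 2, 2, 3, 3, 4, 5
  0, 1, 2, 2, 3, 3, 3, 4, 4, 5, 6
  0, 1, 2, 2, 3, 3, 4, 5, 5, 6, 7
  0, 1, 2, 2, 3, 3, 4, 5, 6, 7, 8
  0, 1, 2, 3, 4, 4, 5, 6, 7, 8, 9
  1, 2, 3, 4, 5, 5, 6, 7, 8, 9, 10
  1, 2, 3, 4, 5, 6, 7, 8, 9, 10, 11

hence w(1..11) = (10, 8, 5, 2, 11, 3, 7, 9, 4, 1, 6).

Rothe diagram D(w) (35 cells), 9 SE-corners (essential conditions):

[(1, 9, 0), (2, 7, 0), (3, 4, 0), (5, 4, 1), (5, 7, 2), (5, 9, 3), (8, 4, 2), (8, 6, 3), (9, 1, 0)]


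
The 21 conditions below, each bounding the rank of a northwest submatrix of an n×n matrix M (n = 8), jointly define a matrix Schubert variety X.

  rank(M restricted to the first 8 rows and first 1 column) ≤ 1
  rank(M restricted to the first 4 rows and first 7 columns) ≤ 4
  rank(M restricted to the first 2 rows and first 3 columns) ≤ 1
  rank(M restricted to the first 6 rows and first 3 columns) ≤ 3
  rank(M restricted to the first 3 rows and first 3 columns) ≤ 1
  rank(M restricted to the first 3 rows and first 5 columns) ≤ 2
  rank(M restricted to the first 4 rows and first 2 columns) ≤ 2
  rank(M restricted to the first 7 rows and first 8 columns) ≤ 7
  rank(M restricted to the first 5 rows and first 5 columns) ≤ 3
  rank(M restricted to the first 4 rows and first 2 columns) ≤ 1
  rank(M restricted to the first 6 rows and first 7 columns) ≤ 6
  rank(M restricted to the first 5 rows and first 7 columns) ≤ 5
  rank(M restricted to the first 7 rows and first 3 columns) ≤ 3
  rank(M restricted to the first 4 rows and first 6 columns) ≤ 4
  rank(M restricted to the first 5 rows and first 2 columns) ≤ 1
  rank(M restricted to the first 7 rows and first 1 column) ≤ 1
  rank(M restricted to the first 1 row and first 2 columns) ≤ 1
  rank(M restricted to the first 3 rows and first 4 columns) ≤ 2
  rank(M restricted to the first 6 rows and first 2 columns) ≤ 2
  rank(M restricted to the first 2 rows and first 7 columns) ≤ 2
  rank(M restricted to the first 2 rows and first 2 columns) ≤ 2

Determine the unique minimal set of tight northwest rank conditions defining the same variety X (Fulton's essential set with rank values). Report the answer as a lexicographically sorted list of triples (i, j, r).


Reconstructing r_w from the 21 given conditions:

  row 1: 1 | 1 | 1 | 1 | 1 | 1 | 1 | 1
  row 2: 1 | 1 | 1 | 2 | 2 | 2 | 2 | 2
  row 3: 1 | 1 | 1 | 2 | 2 | 3 | 3 | 3
  row 4: 1 | 1 | 2 | 3 | 3 | 4 | 4 | 4
  row 5: 1 | 1 | 2 | 3 | 3 | 4 | 5 | 5
  row 6: 1 | 2 | 3 | 4 | 4 | 5 | 6 | 6
  row 7: 1 | 2 | 3 | 4 | 5 | 6 | 7 | 7
  row 8: 1 | 2 | 3 | 4 | 5 | 6 | 7 | 8

reading off 1-entries of Δ²R: w = (1, 4, 6, 3, 7, 2, 5, 8).

|D(w)|=8, |Ess(w)|=4:

[(3, 3, 1), (3, 5, 2), (5, 2, 1), (5, 5, 3)]
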